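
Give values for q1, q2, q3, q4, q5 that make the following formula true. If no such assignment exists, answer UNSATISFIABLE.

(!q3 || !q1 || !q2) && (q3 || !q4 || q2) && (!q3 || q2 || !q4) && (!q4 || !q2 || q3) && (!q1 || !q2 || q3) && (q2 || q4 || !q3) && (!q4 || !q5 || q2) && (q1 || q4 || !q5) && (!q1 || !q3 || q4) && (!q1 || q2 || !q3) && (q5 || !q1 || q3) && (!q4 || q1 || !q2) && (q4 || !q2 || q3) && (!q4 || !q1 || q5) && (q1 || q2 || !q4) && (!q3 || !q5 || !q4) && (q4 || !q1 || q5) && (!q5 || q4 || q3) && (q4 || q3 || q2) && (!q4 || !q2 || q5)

Suppose q3 = true.
Suppose q1 = false.
Suppose q2 = true.
Unit clause (!q4) forces q4 = false.
Unit clause (!q5) forces q5 = false.
Every clause now holds.

q1=false; q2=true; q3=true; q4=false; q5=false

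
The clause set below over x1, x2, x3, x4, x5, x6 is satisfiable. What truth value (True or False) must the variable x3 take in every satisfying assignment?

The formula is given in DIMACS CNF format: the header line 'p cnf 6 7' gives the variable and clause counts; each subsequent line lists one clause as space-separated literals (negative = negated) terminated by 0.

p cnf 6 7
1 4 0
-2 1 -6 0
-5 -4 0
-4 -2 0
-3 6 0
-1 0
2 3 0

Suppose x3 = False.
Unit clause (¬x1) forces x1 = False.
Unit clause (x4) forces x4 = True.
Unit clause (¬x5) forces x5 = False.
Unit clause (¬x2) forces x2 = False.
But (x2) is also a unit clause — contradiction.
So every satisfying assignment has x3 = True.

True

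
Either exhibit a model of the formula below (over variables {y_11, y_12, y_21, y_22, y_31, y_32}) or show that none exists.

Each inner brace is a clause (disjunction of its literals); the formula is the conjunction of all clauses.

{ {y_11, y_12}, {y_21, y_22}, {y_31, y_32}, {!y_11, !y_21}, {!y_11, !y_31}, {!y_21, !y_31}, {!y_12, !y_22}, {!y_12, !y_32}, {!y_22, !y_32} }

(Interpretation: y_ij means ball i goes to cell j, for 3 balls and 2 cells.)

Suppose y_11 = true.
(!y_21) alone gives y_21 = false.
(y_22) alone gives y_22 = true.
(!y_31) alone gives y_31 = false.
(y_32) alone gives y_32 = true.
Now (!y_32) is unsatisfied and unit — conflict.
Undo y_11 and try y_11 = false.
(y_12) alone gives y_12 = true.
(!y_22) alone gives y_22 = false.
(y_21) alone gives y_21 = true.
(!y_31) alone gives y_31 = false.
(y_32) alone gives y_32 = true.
Now (!y_32) is unsatisfied and unit — conflict.
Both values of y_11 lead to a conflict.

UNSATISFIABLE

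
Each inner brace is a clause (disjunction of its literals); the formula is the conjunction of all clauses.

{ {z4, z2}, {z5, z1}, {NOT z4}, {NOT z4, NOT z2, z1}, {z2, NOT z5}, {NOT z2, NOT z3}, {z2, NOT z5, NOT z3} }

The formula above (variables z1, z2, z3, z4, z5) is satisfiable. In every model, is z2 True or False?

True

Suppose z2 = false.
From the singleton clause (z4), z4 = true.
That conflicts with the unit clause (NOT z4).
So every satisfying assignment has z2 = True.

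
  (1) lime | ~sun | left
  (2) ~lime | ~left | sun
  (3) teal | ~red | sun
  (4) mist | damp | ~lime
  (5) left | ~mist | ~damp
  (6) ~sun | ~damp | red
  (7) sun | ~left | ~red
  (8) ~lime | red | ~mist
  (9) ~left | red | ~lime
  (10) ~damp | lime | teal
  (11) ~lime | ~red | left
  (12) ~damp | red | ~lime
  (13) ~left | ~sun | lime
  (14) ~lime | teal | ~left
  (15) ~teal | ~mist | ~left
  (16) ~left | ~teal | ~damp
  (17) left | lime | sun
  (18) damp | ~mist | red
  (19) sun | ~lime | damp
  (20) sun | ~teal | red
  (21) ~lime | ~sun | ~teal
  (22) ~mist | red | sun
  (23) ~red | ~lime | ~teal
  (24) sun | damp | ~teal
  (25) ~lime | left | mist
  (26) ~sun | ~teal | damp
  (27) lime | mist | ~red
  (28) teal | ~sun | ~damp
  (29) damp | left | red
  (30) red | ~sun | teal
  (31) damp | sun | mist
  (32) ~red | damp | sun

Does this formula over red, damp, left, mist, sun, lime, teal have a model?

No

Case lime = 1:
Case left = 0:
(~red) alone gives red = 0.
(~mist) alone gives mist = 0.
Now (mist) is unsatisfied and unit — conflict.
That branch fails; take left = 1 instead.
(sun) alone gives sun = 1.
(red) alone gives red = 1.
(teal) alone gives teal = 1.
Now (~teal) is unsatisfied and unit — conflict.
Neither left = 1 nor left = 0 works.
That branch fails; take lime = 0 instead.
Case sun = 0:
(left) alone gives left = 1.
(~red) alone gives red = 0.
(~teal) alone gives teal = 0.
(~damp) alone gives damp = 0.
(~mist) alone gives mist = 0.
Now (mist) is unsatisfied and unit — conflict.
That branch fails; take sun = 1 instead.
(left) alone gives left = 1.
Now (~left) is unsatisfied and unit — conflict.
Neither sun = 1 nor sun = 0 works.
Neither lime = 1 nor lime = 0 works.
No assignment satisfies every clause.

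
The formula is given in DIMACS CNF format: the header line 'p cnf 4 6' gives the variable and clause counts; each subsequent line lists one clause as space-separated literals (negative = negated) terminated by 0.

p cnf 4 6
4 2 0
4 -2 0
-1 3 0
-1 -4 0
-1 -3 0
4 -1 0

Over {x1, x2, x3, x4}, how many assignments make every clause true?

There are 2^4 = 16 truth assignments over (x1, x2, x3, x4).
Check each against the 6 clauses (columns in the order x1, x2, x3, x4):
  F F F F  ✗ fails (x4 ∨ x2)
  F F F T  ✓ satisfies all
  F F T F  ✗ fails (x4 ∨ x2)
  F F T T  ✓ satisfies all
  F T F F  ✗ fails (x4 ∨ ¬x2)
  F T F T  ✓ satisfies all
  F T T F  ✗ fails (x4 ∨ ¬x2)
  F T T T  ✓ satisfies all
  T F F F  ✗ fails (x4 ∨ x2)
  T F F T  ✗ fails (¬x1 ∨ x3)
  T F T F  ✗ fails (x4 ∨ x2)
  T F T T  ✗ fails (¬x1 ∨ ¬x4)
  T T F F  ✗ fails (x4 ∨ ¬x2)
  T T F T  ✗ fails (¬x1 ∨ x3)
  T T T F  ✗ fails (x4 ∨ ¬x2)
  T T T T  ✗ fails (¬x1 ∨ ¬x4)
4 of the 16 rows are models.

4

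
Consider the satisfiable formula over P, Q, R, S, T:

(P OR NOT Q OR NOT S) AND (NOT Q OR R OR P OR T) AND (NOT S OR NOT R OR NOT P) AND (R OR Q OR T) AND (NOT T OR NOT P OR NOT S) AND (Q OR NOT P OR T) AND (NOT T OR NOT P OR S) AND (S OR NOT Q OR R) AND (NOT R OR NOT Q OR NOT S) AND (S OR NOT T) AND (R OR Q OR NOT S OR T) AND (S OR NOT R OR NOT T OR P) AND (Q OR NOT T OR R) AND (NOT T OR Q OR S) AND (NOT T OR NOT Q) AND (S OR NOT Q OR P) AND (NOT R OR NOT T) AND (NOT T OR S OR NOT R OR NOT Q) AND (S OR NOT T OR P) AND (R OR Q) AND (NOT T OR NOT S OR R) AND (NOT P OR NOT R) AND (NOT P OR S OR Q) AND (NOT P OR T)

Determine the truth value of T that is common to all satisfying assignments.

False

Suppose T = true.
(S) alone gives S = true.
(NOT P) alone gives P = false.
(NOT Q) alone gives Q = false.
(R) alone gives R = true.
Now (NOT R) is unsatisfied and unit — conflict.
So every satisfying assignment has T = False.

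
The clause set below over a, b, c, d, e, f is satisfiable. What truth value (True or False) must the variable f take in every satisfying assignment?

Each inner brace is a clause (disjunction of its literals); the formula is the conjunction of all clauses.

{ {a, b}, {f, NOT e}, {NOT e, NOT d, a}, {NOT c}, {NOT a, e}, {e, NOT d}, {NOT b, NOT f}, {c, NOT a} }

False

Suppose f = true.
(NOT c) alone gives c = false.
(NOT b) alone gives b = false.
(a) alone gives a = true.
That conflicts with the unit clause (NOT a).
So every satisfying assignment has f = False.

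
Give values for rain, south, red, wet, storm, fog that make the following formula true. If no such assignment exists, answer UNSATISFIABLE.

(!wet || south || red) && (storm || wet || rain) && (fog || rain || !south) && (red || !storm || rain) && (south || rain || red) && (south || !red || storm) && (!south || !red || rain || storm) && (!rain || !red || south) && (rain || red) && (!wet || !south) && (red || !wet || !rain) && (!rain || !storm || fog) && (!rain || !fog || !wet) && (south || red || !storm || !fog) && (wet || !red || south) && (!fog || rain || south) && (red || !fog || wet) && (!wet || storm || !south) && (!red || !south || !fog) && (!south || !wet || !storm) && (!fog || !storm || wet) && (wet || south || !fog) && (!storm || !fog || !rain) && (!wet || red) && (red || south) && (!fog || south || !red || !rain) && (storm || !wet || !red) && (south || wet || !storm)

rain=false, south=false, red=true, wet=true, storm=true, fog=false

Suppose rain = false.
(red) alone gives red = true.
Suppose storm = true.
Suppose fog = false.
(!south) alone gives south = false.
(wet) alone gives wet = true.
All clauses are satisfied.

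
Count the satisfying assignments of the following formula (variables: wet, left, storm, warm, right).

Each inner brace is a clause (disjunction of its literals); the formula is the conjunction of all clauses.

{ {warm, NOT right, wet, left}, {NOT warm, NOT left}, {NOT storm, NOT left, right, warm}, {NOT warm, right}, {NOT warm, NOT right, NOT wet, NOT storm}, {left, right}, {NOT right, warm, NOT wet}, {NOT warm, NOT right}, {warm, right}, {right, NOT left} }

2

There are 2^5 = 32 truth assignments over (wet, left, storm, warm, right).
Split on wet. With wet = true, the clauses containing wet are satisfied and NOT wet drops from the rest; 0 of the 2^4 = 16 assignments to the other variables satisfy what remains.
With wet = false, by the same count on the reduced clause set, 2 assignments work.
(One model: wet=F, left=T, storm=F, warm=F, right=T.)
Total: 0 + 2 = 2.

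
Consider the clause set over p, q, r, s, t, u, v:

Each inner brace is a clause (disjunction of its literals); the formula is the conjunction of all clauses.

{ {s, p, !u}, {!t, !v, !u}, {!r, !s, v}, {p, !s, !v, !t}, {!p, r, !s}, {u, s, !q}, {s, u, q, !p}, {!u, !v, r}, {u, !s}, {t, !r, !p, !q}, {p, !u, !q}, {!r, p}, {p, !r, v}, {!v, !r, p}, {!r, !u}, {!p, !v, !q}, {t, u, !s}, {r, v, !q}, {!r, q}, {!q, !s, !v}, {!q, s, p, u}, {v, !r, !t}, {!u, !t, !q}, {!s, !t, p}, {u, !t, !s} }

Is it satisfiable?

Yes

Try u = false.
Unit clause (!s) forces s = false.
Unit clause (!q) forces q = false.
Unit clause (!p) forces p = false.
Unit clause (!r) forces r = false.
No clause remains; t, v are free.
A satisfying assignment: p ↦ false; q ↦ false; r ↦ false; s ↦ false; t ↦ false; u ↦ false; v ↦ true.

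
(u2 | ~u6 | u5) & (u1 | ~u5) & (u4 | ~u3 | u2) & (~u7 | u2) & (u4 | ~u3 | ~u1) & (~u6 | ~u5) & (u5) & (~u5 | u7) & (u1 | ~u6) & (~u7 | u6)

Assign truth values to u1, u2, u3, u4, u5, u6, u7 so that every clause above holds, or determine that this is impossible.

UNSATISFIABLE

(u5) alone gives u5 = 1.
(u1) alone gives u1 = 1.
(~u6) alone gives u6 = 0.
(u7) alone gives u7 = 1.
But (~u7) is also a unit clause — contradiction.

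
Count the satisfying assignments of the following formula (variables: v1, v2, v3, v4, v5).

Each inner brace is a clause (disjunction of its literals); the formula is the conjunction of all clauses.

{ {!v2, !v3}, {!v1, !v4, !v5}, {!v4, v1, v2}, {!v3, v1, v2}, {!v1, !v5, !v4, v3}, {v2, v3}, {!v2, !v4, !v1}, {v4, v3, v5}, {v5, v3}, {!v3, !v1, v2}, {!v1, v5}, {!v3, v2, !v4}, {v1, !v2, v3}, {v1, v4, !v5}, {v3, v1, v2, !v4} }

1

There are 2^5 = 32 truth assignments over (v1, v2, v3, v4, v5).
Split on v3. With v3 = true, the clauses containing v3 are satisfied and !v3 drops from the rest; 0 of the 2^4 = 16 assignments to the other variables satisfy what remains.
With v3 = false, by the same count on the reduced clause set, 1 assignment works.
(One model: v1=T, v2=T, v3=F, v4=F, v5=T.)
Total: 0 + 1 = 1.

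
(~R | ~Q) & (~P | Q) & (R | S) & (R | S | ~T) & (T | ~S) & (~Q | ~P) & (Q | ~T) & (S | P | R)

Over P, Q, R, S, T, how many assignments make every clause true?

2

There are 2^5 = 32 truth assignments over (P, Q, R, S, T).
Split on P. With P = 1, the clauses containing P are satisfied and ~P drops from the rest; 0 of the 2^4 = 16 assignments to the other variables satisfy what remains.
With P = 0, by the same count on the reduced clause set, 2 assignments work.
(One model: P=F, Q=F, R=T, S=F, T=F.)
Total: 0 + 2 = 2.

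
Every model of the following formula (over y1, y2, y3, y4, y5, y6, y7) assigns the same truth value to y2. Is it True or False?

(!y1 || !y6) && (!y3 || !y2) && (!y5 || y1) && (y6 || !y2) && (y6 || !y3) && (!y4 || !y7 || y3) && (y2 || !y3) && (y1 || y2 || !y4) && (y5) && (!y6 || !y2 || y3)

Suppose y2 = true.
From the singleton clause (!y3), y3 = false.
From the singleton clause (y6), y6 = true.
That conflicts with the unit clause (!y6).
So every satisfying assignment has y2 = False.

False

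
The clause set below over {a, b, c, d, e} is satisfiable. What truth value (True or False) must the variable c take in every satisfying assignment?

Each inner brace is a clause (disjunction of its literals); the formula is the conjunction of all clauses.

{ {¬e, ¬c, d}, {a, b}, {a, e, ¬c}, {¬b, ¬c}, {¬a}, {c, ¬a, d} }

False

Suppose c = True.
(¬b) alone gives b = False.
(a) alone gives a = True.
But (¬a) is also a unit clause — contradiction.
So every satisfying assignment has c = False.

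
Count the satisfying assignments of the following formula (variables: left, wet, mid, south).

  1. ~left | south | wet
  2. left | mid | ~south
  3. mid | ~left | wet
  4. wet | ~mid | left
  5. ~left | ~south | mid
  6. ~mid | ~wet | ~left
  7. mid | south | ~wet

4

There are 2^4 = 16 truth assignments over (left, wet, mid, south).
Check each against the 7 clauses (columns in the order left, wet, mid, south):
  F F F F  ✓ satisfies all
  F F F T  ✗ fails (left | mid | ~south)
  F F T F  ✗ fails (wet | ~mid | left)
  F F T T  ✗ fails (wet | ~mid | left)
  F T F F  ✗ fails (mid | south | ~wet)
  F T F T  ✗ fails (left | mid | ~south)
  F T T F  ✓ satisfies all
  F T T T  ✓ satisfies all
  T F F F  ✗ fails (~left | south | wet)
  T F F T  ✗ fails (mid | ~left | wet)
  T F T F  ✗ fails (~left | south | wet)
  T F T T  ✓ satisfies all
  T T F F  ✗ fails (mid | south | ~wet)
  T T F T  ✗ fails (~left | ~south | mid)
  T T T F  ✗ fails (~mid | ~wet | ~left)
  T T T T  ✗ fails (~mid | ~wet | ~left)
4 of the 16 rows are models.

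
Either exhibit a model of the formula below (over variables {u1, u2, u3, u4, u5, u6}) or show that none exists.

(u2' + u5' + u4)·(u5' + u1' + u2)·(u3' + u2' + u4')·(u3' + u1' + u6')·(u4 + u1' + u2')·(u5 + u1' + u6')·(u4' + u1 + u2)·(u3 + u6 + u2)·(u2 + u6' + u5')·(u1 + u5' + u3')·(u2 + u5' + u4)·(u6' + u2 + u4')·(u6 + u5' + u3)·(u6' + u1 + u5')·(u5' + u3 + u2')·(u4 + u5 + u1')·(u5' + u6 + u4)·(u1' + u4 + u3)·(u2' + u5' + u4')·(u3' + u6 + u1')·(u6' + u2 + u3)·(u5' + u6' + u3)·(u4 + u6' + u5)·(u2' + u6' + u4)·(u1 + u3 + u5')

u1 ↦ 0; u2 ↦ 1; u3 ↦ 1; u4 ↦ 0; u5 ↦ 0; u6 ↦ 0

Suppose u2 = 1.
Suppose u5 = 0.
Suppose u3 = 1.
Unit clause (u4') forces u4 = 0.
Unit clause (u1') forces u1 = 0.
Unit clause (u6') forces u6 = 0.
Every clause now holds.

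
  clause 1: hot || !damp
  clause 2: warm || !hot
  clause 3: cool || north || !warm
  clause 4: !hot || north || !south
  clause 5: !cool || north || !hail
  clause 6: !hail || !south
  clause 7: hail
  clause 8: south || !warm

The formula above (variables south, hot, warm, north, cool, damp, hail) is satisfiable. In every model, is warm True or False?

False

Suppose warm = true.
The clause (hail) is unit, so hail = true.
The clause (!south) is unit, so south = false.
That conflicts with the unit clause (south).
So every satisfying assignment has warm = False.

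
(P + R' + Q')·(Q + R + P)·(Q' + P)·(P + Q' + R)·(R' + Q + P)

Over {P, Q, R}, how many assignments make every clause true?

4

There are 2^3 = 8 truth assignments over (P, Q, R).
Split on R. With R = 1, the clauses containing R are satisfied and R' drops from the rest; 2 of the 2^2 = 4 assignments to the other variables satisfy what remains.
With R = 0, by the same count on the reduced clause set, 2 assignments work.
(One model: P=T, Q=F, R=F.)
Total: 2 + 2 = 4.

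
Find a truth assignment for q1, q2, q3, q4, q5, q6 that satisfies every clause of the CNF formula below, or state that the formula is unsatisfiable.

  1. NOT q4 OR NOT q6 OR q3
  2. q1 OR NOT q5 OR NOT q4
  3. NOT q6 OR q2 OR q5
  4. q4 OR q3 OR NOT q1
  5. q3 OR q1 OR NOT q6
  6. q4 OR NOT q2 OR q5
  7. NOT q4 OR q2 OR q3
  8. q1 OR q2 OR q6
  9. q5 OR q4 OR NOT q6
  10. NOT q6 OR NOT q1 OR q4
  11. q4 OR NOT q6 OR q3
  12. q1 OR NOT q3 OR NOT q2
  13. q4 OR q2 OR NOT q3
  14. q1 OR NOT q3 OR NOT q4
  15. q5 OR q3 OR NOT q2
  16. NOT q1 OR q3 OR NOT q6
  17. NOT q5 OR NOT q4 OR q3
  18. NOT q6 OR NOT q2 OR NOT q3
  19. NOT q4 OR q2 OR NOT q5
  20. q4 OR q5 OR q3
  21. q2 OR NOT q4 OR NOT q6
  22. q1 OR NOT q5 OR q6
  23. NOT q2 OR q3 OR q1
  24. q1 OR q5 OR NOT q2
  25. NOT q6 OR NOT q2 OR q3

Try q4 = true.
Try q6 = false.
Try q1 = true.
Try q2 = false.
From the singleton clause (q3), q3 = true.
From the singleton clause (NOT q5), q5 = false.
Every clause now holds.

q1: true, q2: false, q3: true, q4: true, q5: false, q6: false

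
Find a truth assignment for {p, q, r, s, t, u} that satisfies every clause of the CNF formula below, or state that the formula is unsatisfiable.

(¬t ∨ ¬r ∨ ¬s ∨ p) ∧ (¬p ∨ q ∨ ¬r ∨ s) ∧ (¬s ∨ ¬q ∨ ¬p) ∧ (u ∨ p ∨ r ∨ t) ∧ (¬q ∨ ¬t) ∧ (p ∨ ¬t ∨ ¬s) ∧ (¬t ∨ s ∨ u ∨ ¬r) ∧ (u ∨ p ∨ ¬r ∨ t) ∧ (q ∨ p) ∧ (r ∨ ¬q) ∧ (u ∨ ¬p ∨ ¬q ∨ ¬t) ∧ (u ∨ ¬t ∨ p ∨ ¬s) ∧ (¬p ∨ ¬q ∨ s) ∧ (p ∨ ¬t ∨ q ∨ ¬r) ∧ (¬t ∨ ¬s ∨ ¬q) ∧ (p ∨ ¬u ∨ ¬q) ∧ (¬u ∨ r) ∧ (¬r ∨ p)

Case q = False:
Unit clause (p) forces p = True.
Case r = False:
Unit clause (¬u) forces u = False.
All clauses hold; s, t can take either value.

p=True; q=False; r=False; s=False; t=False; u=False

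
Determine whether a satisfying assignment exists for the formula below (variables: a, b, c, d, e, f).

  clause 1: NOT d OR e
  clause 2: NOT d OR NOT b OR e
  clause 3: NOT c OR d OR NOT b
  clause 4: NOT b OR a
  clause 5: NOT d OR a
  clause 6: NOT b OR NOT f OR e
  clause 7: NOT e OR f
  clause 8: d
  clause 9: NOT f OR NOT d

(d) alone gives d = true.
(e) alone gives e = true.
(a) alone gives a = true.
(f) alone gives f = true.
Now (NOT f) is unsatisfied and unit — conflict.
No assignment satisfies every clause.

No, unsatisfiable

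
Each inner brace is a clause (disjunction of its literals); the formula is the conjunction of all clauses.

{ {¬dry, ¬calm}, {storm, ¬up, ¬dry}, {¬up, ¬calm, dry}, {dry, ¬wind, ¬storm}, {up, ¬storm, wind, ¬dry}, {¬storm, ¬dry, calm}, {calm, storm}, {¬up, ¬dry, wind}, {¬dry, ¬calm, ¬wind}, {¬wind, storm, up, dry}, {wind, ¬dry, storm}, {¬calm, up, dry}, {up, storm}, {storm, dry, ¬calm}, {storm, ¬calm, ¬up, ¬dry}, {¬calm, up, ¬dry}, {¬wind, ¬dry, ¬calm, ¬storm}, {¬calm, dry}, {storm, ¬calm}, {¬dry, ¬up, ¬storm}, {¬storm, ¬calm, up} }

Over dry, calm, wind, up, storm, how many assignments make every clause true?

There are 2^5 = 32 truth assignments over (dry, calm, wind, up, storm).
Split on up. With up = True, the clauses containing up are satisfied and ¬up drops from the rest; 1 of the 2^4 = 16 assignments to the other variables satisfy what remains.
With up = False, by the same count on the reduced clause set, 1 assignment works.
(One model: dry=F, calm=F, wind=F, up=F, storm=T.)
Total: 1 + 1 = 2.

2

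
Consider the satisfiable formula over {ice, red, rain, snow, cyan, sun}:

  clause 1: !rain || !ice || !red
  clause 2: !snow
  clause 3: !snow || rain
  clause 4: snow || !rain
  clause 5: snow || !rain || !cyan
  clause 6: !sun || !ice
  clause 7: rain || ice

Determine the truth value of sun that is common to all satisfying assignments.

Suppose sun = true.
(!snow) alone gives snow = false.
(!rain) alone gives rain = false.
(!ice) alone gives ice = false.
Now (ice) is unsatisfied and unit — conflict.
So every satisfying assignment has sun = False.

False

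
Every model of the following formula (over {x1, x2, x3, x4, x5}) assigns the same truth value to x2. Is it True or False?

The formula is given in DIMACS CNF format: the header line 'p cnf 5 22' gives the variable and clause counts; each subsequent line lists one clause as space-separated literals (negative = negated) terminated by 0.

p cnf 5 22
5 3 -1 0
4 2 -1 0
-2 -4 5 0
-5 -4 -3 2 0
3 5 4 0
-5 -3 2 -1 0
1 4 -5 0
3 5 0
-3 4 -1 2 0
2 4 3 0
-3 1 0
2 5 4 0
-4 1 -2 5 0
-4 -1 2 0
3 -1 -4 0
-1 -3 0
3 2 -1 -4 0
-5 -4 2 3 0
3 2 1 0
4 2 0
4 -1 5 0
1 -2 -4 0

True

Suppose x2 = False.
From the singleton clause (x4), x4 = True.
From the singleton clause (¬x1), x1 = False.
From the singleton clause (¬x3), x3 = False.
But (x3) is also a unit clause — contradiction.
So every satisfying assignment has x2 = True.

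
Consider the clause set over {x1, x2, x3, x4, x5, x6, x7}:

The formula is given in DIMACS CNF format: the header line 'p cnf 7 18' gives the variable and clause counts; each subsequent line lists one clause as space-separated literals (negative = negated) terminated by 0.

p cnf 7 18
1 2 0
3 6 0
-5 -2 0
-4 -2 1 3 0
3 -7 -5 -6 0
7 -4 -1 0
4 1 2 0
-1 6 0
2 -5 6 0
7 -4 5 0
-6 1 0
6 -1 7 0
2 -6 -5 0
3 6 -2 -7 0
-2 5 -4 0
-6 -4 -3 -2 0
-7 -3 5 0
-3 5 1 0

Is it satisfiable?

Branch on x1: set x1 = True.
The clause (x6) is unit, so x6 = True.
Branch on x5: set x5 = False.
Branch on x7: set x7 = True.
The clause (¬x3) is unit, so x3 = False.
Branch on x2: set x2 = False.
No clause remains; x4 is free.
A satisfying assignment: x1=True, x2=False, x3=False, x4=True, x5=False, x6=True, x7=True.

Yes, satisfiable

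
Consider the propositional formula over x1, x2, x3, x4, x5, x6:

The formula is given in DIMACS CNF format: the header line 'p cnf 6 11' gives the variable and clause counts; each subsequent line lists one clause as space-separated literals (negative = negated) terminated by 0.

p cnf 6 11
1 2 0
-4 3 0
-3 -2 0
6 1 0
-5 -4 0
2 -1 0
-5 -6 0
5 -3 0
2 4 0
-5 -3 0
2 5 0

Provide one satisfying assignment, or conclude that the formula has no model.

Branch on x1: set x1 = False.
From the singleton clause (x2), x2 = True.
From the singleton clause (¬x3), x3 = False.
From the singleton clause (¬x4), x4 = False.
From the singleton clause (x6), x6 = True.
From the singleton clause (¬x5), x5 = False.
All clauses are satisfied.

x1 ↦ False; x2 ↦ True; x3 ↦ False; x4 ↦ False; x5 ↦ False; x6 ↦ True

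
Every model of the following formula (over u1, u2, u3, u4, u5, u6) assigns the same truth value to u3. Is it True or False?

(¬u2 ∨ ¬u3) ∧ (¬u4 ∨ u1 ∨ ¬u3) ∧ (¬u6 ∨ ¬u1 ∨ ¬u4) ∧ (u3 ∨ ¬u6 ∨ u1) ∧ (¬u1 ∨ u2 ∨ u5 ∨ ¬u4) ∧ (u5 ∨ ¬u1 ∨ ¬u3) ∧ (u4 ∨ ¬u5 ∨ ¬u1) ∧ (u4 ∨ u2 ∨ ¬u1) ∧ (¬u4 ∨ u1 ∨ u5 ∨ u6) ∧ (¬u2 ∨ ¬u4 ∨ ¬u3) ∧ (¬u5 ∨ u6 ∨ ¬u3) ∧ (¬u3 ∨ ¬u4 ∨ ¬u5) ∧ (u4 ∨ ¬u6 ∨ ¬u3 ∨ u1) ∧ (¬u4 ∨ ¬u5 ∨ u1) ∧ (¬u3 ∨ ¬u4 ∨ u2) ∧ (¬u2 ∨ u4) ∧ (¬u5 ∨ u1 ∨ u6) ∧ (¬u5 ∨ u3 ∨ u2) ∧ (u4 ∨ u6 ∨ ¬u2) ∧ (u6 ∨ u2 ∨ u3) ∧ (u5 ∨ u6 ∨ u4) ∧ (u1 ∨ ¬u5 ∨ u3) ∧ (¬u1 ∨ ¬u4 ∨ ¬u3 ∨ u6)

False

Suppose u3 = True.
Unit clause (¬u2) forces u2 = False.
Unit clause (¬u4) forces u4 = False.
Unit clause (¬u1) forces u1 = False.
Unit clause (¬u6) forces u6 = False.
Unit clause (¬u5) forces u5 = False.
But (u5) is also a unit clause — contradiction.
So every satisfying assignment has u3 = False.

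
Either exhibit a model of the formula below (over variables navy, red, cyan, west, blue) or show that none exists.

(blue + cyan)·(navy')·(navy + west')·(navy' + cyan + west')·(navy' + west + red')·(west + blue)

navy=0; red=1; cyan=1; west=0; blue=1

Unit clause (navy') forces navy = 0.
Unit clause (west') forces west = 0.
Unit clause (blue) forces blue = 1.
Every clause is now satisfied; red, cyan are unconstrained.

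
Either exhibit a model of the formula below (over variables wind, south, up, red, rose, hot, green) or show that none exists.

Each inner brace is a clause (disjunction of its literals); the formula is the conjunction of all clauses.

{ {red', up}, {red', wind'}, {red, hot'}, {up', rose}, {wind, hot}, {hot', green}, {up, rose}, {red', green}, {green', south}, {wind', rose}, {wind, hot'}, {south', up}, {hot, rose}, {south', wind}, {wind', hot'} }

Try red = 0.
(hot') alone gives hot = 0.
(wind) alone gives wind = 1.
(rose) alone gives rose = 1.
Try green = 1.
(south) alone gives south = 1.
(up) alone gives up = 1.
Every clause now holds.

wind=1,  south=1,  up=1,  red=0,  rose=1,  hot=0,  green=1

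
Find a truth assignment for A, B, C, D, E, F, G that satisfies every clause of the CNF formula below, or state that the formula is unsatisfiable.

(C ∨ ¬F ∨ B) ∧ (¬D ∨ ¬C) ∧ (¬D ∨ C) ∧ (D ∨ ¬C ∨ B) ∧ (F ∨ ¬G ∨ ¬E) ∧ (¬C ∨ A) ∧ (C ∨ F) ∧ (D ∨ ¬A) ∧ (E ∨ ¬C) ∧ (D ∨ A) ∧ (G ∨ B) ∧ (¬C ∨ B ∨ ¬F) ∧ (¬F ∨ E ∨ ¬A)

Branch on D: set D = False.
From the singleton clause (¬A), A = False.
But (A) is also a unit clause — contradiction.
So D must be the other value — set D = True.
From the singleton clause (¬C), C = False.
But (C) is also a unit clause — contradiction.
Both values of D lead to a conflict.

UNSATISFIABLE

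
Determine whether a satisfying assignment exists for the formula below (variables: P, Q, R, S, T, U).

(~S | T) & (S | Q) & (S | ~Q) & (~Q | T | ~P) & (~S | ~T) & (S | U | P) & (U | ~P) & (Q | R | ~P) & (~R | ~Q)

No

Branch on S: set S = 0.
From the singleton clause (Q), Q = 1.
That conflicts with the unit clause (~Q).
So S must be the other value — set S = 1.
From the singleton clause (T), T = 1.
That conflicts with the unit clause (~T).
Neither S = 1 nor S = 0 works.
No assignment satisfies every clause.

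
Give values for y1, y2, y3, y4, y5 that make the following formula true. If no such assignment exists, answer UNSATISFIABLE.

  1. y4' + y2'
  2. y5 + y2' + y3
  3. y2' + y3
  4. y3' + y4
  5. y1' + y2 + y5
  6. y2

Unit clause (y2) forces y2 = 1.
Unit clause (y4') forces y4 = 0.
Unit clause (y3) forces y3 = 1.
Now (y3') is unsatisfied and unit — conflict.

UNSATISFIABLE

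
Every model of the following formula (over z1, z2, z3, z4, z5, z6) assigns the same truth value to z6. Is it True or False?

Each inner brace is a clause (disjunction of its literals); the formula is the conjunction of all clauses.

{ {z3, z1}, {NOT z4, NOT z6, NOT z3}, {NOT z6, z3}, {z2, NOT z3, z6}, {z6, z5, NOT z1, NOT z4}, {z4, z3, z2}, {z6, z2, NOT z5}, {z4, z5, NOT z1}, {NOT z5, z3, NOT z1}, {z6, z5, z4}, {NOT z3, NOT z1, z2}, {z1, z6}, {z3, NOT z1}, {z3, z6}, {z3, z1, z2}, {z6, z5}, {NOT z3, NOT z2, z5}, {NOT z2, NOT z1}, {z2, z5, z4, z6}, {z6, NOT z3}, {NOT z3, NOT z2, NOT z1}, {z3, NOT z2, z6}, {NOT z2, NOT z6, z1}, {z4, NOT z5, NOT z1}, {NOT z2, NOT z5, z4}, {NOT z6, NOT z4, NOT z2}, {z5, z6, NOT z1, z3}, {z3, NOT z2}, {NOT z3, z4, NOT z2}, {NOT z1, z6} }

True

Suppose z6 = false.
Unit clause (z1) forces z1 = true.
But (NOT z1) is also a unit clause — contradiction.
So every satisfying assignment has z6 = True.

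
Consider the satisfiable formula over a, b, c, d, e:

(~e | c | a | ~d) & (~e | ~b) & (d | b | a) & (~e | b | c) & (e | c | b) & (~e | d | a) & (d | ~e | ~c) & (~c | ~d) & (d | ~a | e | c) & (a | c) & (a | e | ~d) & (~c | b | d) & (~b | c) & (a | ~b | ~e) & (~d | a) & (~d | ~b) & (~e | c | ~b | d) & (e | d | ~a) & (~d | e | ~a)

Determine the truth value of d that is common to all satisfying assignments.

False

Suppose d = 1.
The clause (~c) is unit, so c = 0.
The clause (a) is unit, so a = 1.
The clause (~b) is unit, so b = 0.
The clause (~e) is unit, so e = 0.
That conflicts with the unit clause (e).
So every satisfying assignment has d = False.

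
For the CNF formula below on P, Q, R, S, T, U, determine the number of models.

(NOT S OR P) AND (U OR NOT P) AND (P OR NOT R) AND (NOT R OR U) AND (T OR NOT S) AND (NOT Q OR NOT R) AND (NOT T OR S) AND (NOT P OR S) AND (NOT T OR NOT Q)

6

There are 2^6 = 64 truth assignments over (P, Q, R, S, T, U).
Split on Q. With Q = true, the clauses containing Q are satisfied and NOT Q drops from the rest; 2 of the 2^5 = 32 assignments to the other variables satisfy what remains.
With Q = false, by the same count on the reduced clause set, 4 assignments work.
Total: 2 + 4 = 6.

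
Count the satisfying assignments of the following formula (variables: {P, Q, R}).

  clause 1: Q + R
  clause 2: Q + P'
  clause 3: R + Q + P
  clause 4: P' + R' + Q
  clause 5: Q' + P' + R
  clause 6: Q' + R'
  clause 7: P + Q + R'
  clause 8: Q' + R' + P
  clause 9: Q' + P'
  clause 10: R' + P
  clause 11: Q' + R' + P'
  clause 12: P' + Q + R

There are 2^3 = 8 truth assignments over (P, Q, R).
Split on R. With R = 1, the clauses containing R are satisfied and R' drops from the rest; 0 of the 2^2 = 4 assignments to the other variables satisfy what remains.
With R = 0, by the same count on the reduced clause set, 1 assignment works.
(One model: P=F, Q=T, R=F.)
Total: 0 + 1 = 1.

1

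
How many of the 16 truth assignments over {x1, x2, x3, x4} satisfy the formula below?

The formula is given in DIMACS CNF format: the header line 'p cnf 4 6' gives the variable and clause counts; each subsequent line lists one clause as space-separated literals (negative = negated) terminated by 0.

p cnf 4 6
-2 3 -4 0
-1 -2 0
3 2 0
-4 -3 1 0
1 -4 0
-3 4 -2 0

There are 2^4 = 16 truth assignments over (x1, x2, x3, x4).
Check each against the 6 clauses (columns in the order x1, x2, x3, x4):
  F F F F  ✗ fails (x3 ∨ x2)
  F F F T  ✗ fails (x3 ∨ x2)
  F F T F  ✓ satisfies all
  F F T T  ✗ fails (¬x4 ∨ ¬x3 ∨ x1)
  F T F F  ✓ satisfies all
  F T F T  ✗ fails (¬x2 ∨ x3 ∨ ¬x4)
  F T T F  ✗ fails (¬x3 ∨ x4 ∨ ¬x2)
  F T T T  ✗ fails (¬x4 ∨ ¬x3 ∨ x1)
  T F F F  ✗ fails (x3 ∨ x2)
  T F F T  ✗ fails (x3 ∨ x2)
  T F T F  ✓ satisfies all
  T F T T  ✓ satisfies all
  T T F F  ✗ fails (¬x1 ∨ ¬x2)
  T T F T  ✗ fails (¬x2 ∨ x3 ∨ ¬x4)
  T T T F  ✗ fails (¬x1 ∨ ¬x2)
  T T T T  ✗ fails (¬x1 ∨ ¬x2)
4 of the 16 rows are models.

4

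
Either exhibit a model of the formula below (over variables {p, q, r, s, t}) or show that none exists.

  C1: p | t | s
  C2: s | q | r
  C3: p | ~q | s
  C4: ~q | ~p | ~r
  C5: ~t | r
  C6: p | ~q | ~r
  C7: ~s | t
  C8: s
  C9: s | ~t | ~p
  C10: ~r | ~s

From the singleton clause (s), s = 1.
From the singleton clause (t), t = 1.
From the singleton clause (r), r = 1.
Now (~r) is unsatisfied and unit — conflict.

UNSATISFIABLE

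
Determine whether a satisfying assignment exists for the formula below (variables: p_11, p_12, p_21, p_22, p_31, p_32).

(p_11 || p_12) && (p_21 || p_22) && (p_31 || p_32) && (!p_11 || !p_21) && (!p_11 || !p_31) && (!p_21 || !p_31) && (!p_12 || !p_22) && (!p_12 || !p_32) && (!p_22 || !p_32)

No

Try p_11 = true.
(!p_21) alone gives p_21 = false.
(p_22) alone gives p_22 = true.
(!p_31) alone gives p_31 = false.
(p_32) alone gives p_32 = true.
That conflicts with the unit clause (!p_32).
That branch fails; take p_11 = false instead.
(p_12) alone gives p_12 = true.
(!p_22) alone gives p_22 = false.
(p_21) alone gives p_21 = true.
(!p_31) alone gives p_31 = false.
(p_32) alone gives p_32 = true.
That conflicts with the unit clause (!p_32).
Both values of p_11 lead to a conflict.
No assignment satisfies every clause.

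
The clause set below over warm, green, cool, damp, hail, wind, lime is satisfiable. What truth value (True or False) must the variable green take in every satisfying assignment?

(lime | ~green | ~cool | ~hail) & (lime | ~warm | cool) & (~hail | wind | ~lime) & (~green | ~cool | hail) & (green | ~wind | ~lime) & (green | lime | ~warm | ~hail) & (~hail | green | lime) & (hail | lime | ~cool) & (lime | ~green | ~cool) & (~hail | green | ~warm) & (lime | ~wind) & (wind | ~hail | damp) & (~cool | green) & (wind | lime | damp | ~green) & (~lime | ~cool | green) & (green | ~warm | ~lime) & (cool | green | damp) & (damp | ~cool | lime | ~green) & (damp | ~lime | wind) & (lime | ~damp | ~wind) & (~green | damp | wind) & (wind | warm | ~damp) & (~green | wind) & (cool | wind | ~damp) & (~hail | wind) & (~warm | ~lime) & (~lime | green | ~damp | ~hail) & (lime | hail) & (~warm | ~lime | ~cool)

Suppose green = 0.
From the singleton clause (~cool), cool = 0.
From the singleton clause (damp), damp = 1.
From the singleton clause (wind), wind = 1.
From the singleton clause (~lime), lime = 0.
Now (lime) is unsatisfied and unit — conflict.
So every satisfying assignment has green = True.

True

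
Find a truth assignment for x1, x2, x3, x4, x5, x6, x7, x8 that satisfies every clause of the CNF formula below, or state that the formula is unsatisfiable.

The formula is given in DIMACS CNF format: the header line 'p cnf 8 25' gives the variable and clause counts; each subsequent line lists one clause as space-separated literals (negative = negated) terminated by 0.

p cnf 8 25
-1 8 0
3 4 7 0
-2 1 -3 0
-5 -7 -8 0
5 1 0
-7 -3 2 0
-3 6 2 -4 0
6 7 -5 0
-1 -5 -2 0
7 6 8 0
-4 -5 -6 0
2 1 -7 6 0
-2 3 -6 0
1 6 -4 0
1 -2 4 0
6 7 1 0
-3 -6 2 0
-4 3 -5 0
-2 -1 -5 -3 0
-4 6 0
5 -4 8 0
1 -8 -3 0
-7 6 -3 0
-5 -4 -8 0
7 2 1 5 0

x1=True; x2=False; x3=True; x4=False; x5=False; x6=False; x7=False; x8=True

Try x1 = True.
The clause (x8) is unit, so x8 = True.
Try x5 = False.
Try x4 = False.
Try x3 = True.
Try x7 = False.
Try x6 = False.
All clauses hold; x2 can take either value.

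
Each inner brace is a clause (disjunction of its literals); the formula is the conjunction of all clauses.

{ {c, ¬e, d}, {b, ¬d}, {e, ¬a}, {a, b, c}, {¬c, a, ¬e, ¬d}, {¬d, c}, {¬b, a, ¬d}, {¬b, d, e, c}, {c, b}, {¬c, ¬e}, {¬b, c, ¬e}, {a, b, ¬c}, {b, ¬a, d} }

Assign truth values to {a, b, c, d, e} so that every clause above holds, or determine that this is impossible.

a ↦ False,  b ↦ True,  c ↦ True,  d ↦ False,  e ↦ False

Suppose b = True.
Suppose e = False.
Unit clause (¬a) forces a = False.
Unit clause (¬d) forces d = False.
Unit clause (c) forces c = True.
Every clause now holds.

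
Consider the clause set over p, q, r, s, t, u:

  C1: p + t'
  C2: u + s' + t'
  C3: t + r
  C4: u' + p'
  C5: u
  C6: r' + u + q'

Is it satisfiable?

The clause (u) is unit, so u = 1.
The clause (p') is unit, so p = 0.
The clause (t') is unit, so t = 0.
The clause (r) is unit, so r = 1.
Every clause is now satisfied; q, s are unconstrained.
A satisfying assignment: p: 0,  q: 1,  r: 1,  s: 1,  t: 0,  u: 1.

Yes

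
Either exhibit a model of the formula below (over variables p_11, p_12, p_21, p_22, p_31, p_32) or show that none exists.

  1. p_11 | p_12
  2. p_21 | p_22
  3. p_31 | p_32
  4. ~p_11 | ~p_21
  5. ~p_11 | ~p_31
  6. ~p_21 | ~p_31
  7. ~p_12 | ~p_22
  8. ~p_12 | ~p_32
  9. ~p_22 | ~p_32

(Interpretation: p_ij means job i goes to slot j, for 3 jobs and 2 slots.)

UNSATISFIABLE

Branch on p_11: set p_11 = 1.
Unit clause (~p_21) forces p_21 = 0.
Unit clause (p_22) forces p_22 = 1.
Unit clause (~p_31) forces p_31 = 0.
Unit clause (p_32) forces p_32 = 1.
Now (~p_32) is unsatisfied and unit — conflict.
So p_11 must be the other value — set p_11 = 0.
Unit clause (p_12) forces p_12 = 1.
Unit clause (~p_22) forces p_22 = 0.
Unit clause (p_21) forces p_21 = 1.
Unit clause (~p_31) forces p_31 = 0.
Unit clause (p_32) forces p_32 = 1.
Now (~p_32) is unsatisfied and unit — conflict.
Neither p_11 = 1 nor p_11 = 0 works.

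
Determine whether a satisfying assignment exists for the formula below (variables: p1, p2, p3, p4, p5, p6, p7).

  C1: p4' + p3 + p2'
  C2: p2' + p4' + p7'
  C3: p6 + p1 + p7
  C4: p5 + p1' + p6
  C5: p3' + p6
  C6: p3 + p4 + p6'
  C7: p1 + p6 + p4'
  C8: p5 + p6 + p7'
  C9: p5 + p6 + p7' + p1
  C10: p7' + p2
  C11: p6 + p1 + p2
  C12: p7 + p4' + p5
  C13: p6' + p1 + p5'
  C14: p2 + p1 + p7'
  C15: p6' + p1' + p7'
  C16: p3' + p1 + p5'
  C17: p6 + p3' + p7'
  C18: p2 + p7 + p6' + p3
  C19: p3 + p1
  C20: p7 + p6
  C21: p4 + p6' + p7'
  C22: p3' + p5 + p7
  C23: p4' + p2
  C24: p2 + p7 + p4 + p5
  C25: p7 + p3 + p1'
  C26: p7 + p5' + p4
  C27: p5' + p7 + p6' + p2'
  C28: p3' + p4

Branch on p3: set p3 = 0.
Unit clause (p1) forces p1 = 1.
Unit clause (p7) forces p7 = 1.
Unit clause (p2) forces p2 = 1.
Unit clause (p4') forces p4 = 0.
Unit clause (p6') forces p6 = 0.
Unit clause (p5) forces p5 = 1.
This assignment satisfies each clause.
A satisfying assignment: p1: 1, p2: 1, p3: 0, p4: 0, p5: 1, p6: 0, p7: 1.

Satisfiable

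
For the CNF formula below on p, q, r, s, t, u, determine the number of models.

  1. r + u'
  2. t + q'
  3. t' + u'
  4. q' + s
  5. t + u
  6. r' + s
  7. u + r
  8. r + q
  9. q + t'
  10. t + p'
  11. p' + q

There are 2^6 = 64 truth assignments over (p, q, r, s, t, u).
Split on s. With s = 1, the clauses containing s are satisfied and s' drops from the rest; 3 of the 2^5 = 32 assignments to the other variables satisfy what remains.
With s = 0, by the same count on the reduced clause set, 0 assignments work.
(One model: p=F, q=F, r=T, s=T, t=F, u=T.)
Total: 3 + 0 = 3.

3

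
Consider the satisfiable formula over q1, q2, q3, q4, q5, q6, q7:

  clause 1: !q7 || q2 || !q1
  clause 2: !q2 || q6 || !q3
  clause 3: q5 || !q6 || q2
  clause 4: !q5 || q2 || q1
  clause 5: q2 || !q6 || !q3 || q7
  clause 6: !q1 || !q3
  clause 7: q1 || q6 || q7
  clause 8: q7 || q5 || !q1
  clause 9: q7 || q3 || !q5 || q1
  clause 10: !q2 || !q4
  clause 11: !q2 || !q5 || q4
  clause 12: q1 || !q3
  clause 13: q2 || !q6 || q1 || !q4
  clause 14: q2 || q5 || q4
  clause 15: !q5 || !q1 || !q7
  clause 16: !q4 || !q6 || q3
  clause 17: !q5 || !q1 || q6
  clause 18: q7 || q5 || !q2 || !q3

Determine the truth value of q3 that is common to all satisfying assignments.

Suppose q3 = true.
Unit clause (!q1) forces q1 = false.
That conflicts with the unit clause (q1).
So every satisfying assignment has q3 = False.

False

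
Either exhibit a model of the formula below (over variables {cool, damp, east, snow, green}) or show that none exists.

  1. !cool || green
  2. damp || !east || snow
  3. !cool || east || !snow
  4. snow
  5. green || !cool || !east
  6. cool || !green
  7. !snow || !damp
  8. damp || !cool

From the singleton clause (snow), snow = true.
From the singleton clause (!damp), damp = false.
From the singleton clause (!cool), cool = false.
From the singleton clause (!green), green = false.
All clauses hold; east can take either value.

cool: false; damp: false; east: false; snow: true; green: false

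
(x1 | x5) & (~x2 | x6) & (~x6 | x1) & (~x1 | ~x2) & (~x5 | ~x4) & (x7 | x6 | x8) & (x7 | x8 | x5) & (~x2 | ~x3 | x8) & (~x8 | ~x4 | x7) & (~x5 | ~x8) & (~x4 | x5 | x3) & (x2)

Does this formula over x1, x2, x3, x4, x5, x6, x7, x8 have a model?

No, unsatisfiable

From the singleton clause (x2), x2 = 1.
From the singleton clause (x6), x6 = 1.
From the singleton clause (x1), x1 = 1.
That conflicts with the unit clause (~x1).
No assignment satisfies every clause.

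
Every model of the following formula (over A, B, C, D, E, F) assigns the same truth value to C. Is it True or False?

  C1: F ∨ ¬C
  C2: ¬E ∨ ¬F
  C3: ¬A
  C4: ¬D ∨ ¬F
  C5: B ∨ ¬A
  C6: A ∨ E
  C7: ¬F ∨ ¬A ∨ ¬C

False

Suppose C = True.
(F) alone gives F = True.
(¬E) alone gives E = False.
(¬A) alone gives A = False.
But (A) is also a unit clause — contradiction.
So every satisfying assignment has C = False.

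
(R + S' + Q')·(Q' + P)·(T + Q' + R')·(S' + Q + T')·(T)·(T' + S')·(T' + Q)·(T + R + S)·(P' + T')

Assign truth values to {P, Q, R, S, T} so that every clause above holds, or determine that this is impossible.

UNSATISFIABLE

Unit clause (T) forces T = 1.
Unit clause (S') forces S = 0.
Unit clause (Q) forces Q = 1.
Unit clause (P) forces P = 1.
Now (P') is unsatisfied and unit — conflict.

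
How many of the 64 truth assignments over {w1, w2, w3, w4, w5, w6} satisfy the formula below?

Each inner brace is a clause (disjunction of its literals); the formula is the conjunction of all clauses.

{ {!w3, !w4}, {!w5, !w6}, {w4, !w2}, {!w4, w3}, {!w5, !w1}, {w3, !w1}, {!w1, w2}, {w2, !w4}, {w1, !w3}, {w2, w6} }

There are 2^6 = 64 truth assignments over (w1, w2, w3, w4, w5, w6).
Split on w6. With w6 = true, the clauses containing w6 are satisfied and !w6 drops from the rest; 1 of the 2^5 = 32 assignments to the other variables satisfy what remains.
With w6 = false, by the same count on the reduced clause set, 0 assignments work.
(One model: w1=F, w2=F, w3=F, w4=F, w5=F, w6=T.)
Total: 1 + 0 = 1.

1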